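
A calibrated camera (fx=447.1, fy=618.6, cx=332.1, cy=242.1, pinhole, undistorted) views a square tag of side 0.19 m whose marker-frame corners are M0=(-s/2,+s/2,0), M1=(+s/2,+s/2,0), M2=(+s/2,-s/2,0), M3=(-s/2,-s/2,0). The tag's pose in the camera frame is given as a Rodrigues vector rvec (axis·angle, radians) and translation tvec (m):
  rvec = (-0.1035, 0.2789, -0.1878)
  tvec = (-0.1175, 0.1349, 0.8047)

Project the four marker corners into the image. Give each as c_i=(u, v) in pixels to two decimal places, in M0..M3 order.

c0=(227.62, 428.65) c1=(325.29, 410.46) c2=(307.29, 260.25) c3=(213.50, 286.85)

Intrinsics K: fx=447.1, fy=618.6, cx=332.1, cy=242.1
Marker side s = 0.19 m; corners in marker frame (Z=0):
  M0 = (-0.0950, +0.0950, 0)
  M1 = (+0.0950, +0.0950, 0)
  M2 = (+0.0950, -0.0950, 0)
  M3 = (-0.0950, -0.0950, 0)
rvec = (-0.1035, 0.2789, -0.1878), |rvec| = θ = 0.35180 rad = 20.157°
Rodrigues: sinθ=0.34459, 1−cosθ=0.06125; R = I + sinθ·[k]× + (1−cosθ)·[k]×²:
    [+0.94405 +0.16967 +0.28280]
    [-0.19823 +0.97725 +0.07546]
    [-0.26356 -0.12730 +0.95621]
t = (-0.1175, 0.1349, 0.8047) m
M0: Pc = R·M0+t = (-0.19107, +0.24657, +0.81765); u = 447.1·(-0.19107)/0.81765 + 332.1 = 227.6219, v = 618.6·(+0.24657)/0.81765 + 242.1 = 428.6462
M1: Pc = R·M1+t = (-0.01170, +0.20891, +0.76757); u = 447.1·(-0.01170)/0.76757 + 332.1 = 325.2868, v = 618.6·(+0.20891)/0.76757 + 242.1 = 410.4619
M2: Pc = R·M2+t = (-0.04393, +0.02323, +0.79175); u = 447.1·(-0.04393)/0.79175 + 332.1 = 307.2912, v = 618.6·(+0.02323)/0.79175 + 242.1 = 260.2492
M3: Pc = R·M3+t = (-0.22330, +0.06089, +0.84183); u = 447.1·(-0.22330)/0.84183 + 332.1 = 213.5028, v = 618.6·(+0.06089)/0.84183 + 242.1 = 286.8465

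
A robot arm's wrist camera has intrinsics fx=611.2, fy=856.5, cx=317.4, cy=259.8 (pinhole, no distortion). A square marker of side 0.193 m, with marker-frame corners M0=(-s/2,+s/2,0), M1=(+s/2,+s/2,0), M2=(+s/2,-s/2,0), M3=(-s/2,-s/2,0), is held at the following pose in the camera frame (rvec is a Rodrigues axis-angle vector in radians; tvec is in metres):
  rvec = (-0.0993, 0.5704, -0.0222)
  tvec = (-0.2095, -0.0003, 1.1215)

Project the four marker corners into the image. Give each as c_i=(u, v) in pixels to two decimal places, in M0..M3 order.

c0=(164.39, 333.69) c1=(243.06, 333.36) c2=(245.11, 179.65) c3=(167.54, 193.46)

Intrinsics K: fx=611.2, fy=856.5, cx=317.4, cy=259.8
Marker side s = 0.193 m; corners in marker frame (Z=0):
  M0 = (-0.0965, +0.0965, 0)
  M1 = (+0.0965, +0.0965, 0)
  M2 = (+0.0965, -0.0965, 0)
  M3 = (-0.0965, -0.0965, 0)
rvec = (-0.0993, 0.5704, -0.0222), |rvec| = θ = 0.57940 rad = 33.197°
Rodrigues: sinθ=0.54753, 1−cosθ=0.16321; R = I + sinθ·[k]× + (1−cosθ)·[k]×²:
    [+0.84158 -0.00656 +0.54009]
    [-0.04852 +0.99497 +0.08768]
    [-0.53794 -0.09999 +0.83703]
t = (-0.2095, -0.0003, 1.1215) m
M0: Pc = R·M0+t = (-0.29135, +0.10040, +1.16376); u = 611.2·(-0.29135)/1.16376 + 317.4 = 164.3873, v = 856.5·(+0.10040)/1.16376 + 259.8 = 333.6890
M1: Pc = R·M1+t = (-0.12892, +0.09103, +1.05994); u = 611.2·(-0.12892)/1.05994 + 317.4 = 243.0599, v = 856.5·(+0.09103)/1.05994 + 259.8 = 333.3602
M2: Pc = R·M2+t = (-0.12765, -0.10100, +1.07924); u = 611.2·(-0.12765)/1.07924 + 317.4 = 245.1060, v = 856.5·(-0.10100)/1.07924 + 259.8 = 179.6480
M3: Pc = R·M3+t = (-0.29008, -0.09163, +1.18306); u = 611.2·(-0.29008)/1.18306 + 317.4 = 167.5372, v = 856.5·(-0.09163)/1.18306 + 259.8 = 193.4608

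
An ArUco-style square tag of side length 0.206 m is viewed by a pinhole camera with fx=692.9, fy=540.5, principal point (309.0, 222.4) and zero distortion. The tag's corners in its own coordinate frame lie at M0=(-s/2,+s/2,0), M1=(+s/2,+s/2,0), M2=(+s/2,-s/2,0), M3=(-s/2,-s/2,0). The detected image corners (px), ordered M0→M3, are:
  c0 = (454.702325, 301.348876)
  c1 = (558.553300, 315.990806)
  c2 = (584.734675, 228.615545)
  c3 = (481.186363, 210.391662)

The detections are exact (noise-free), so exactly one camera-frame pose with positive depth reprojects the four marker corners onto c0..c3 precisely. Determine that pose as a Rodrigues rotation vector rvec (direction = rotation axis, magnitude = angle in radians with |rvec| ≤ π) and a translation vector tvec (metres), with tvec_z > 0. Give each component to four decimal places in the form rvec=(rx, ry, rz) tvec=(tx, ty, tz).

Intrinsics K: fx=692.9, fy=540.5, cx=309.0, cy=222.4
Marker side s = 0.206 m; corners in marker frame (Z=0):
  M0 = (-0.1030, +0.1030, 0)
  M1 = (+0.1030, +0.1030, 0)
  M2 = (+0.1030, -0.1030, 0)
  M3 = (-0.1030, -0.1030, 0)
Detected image corners:
  c0 = (454.702325, 301.348876) px
  c1 = (558.553300, 315.990806) px
  c2 = (584.734675, 228.615545) px
  c3 = (481.186363, 210.391662) px
Planar DLT: solve 8×8 A·h = b for H (H[2,2]=1):
  H  [+601.52782 -110.26082 +520.75658]
  H  [+129.59655 +441.59503 +264.40156]
  H  [+0.18878 +0.03377 +1.00000]
B = K⁻¹H; ‖b₁‖=0.822483, ‖b₂‖=0.822483; λ = 2/(‖b₁‖+‖b₂‖) = 1.215830, sign → tz>0 ⇒ λ=+1.215830
r₁ = λ·B[:,0] = (+0.95314,+0.19708,+0.22953); r₂ = λ·B[:,1] = (-0.21178,+0.97645,+0.04106)
r₃ = r₁×r₂ = (-0.21603,-0.08775,+0.97244); SVD([r₁ r₂ r₃]) → R = UVᵀ:
  R  [+0.95314 -0.21178 -0.21603]
  R  [+0.19708 +0.97645 -0.08775]
  R  [+0.22953 +0.04106 +0.97244]
t = (+0.37157, +0.09448, +1.21583) m
tr R = 2.902029; θ = arccos((tr R − 1)/2) = 0.314295 rad = 18.008°
axis k = ((R−Rᵀ)₃₂, (R−Rᵀ)₁₃, (R−Rᵀ)₂₁) / (2 sinθ) = (+0.208323, -0.720635, +0.661276)
rvec = θ·k = (+0.065475, -0.226492, +0.207836)

rvec=(0.0655, -0.2265, 0.2078) tvec=(0.3716, 0.0945, 1.2158)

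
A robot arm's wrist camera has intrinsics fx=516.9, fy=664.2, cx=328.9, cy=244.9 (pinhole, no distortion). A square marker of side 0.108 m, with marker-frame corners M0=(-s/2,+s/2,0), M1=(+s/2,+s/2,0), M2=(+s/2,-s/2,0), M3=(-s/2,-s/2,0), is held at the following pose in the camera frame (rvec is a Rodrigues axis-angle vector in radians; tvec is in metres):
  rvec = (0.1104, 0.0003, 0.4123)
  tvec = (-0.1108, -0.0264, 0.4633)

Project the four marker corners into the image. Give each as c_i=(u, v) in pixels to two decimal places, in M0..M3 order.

Intrinsics K: fx=516.9, fy=664.2, cx=328.9, cy=244.9
Marker side s = 0.108 m; corners in marker frame (Z=0):
  M0 = (-0.0540, +0.0540, 0)
  M1 = (+0.0540, +0.0540, 0)
  M2 = (+0.0540, -0.0540, 0)
  M3 = (-0.0540, -0.0540, 0)
rvec = (0.1104, 0.0003, 0.4123), |rvec| = θ = 0.42682 rad = 24.455°
Rodrigues: sinθ=0.41398, 1−cosθ=0.08972; R = I + sinθ·[k]× + (1−cosθ)·[k]×²:
    [+0.91629 -0.39988 +0.02271]
    [+0.39991 +0.91028 -0.10702]
    [+0.02212 +0.10714 +0.99400]
t = (-0.1108, -0.0264, 0.4633) m
M0: Pc = R·M0+t = (-0.18187, +0.00116, +0.46789); u = 516.9·(-0.18187)/0.46789 + 328.9 = 127.9768, v = 664.2·(+0.00116)/0.46789 + 244.9 = 246.5469
M1: Pc = R·M1+t = (-0.08291, +0.04435, +0.47028); u = 516.9·(-0.08291)/0.47028 + 328.9 = 237.7666, v = 664.2·(+0.04435)/0.47028 + 244.9 = 307.5385
M2: Pc = R·M2+t = (-0.03973, -0.05396, +0.45871); u = 516.9·(-0.03973)/0.45871 + 328.9 = 284.1332, v = 664.2·(-0.05396)/0.45871 + 244.9 = 166.7669
M3: Pc = R·M3+t = (-0.13869, -0.09715, +0.45632); u = 516.9·(-0.13869)/0.45632 + 328.9 = 171.8022, v = 664.2·(-0.09715)/0.45632 + 244.9 = 103.4917

c0=(127.98, 246.55) c1=(237.77, 307.54) c2=(284.13, 166.77) c3=(171.80, 103.49)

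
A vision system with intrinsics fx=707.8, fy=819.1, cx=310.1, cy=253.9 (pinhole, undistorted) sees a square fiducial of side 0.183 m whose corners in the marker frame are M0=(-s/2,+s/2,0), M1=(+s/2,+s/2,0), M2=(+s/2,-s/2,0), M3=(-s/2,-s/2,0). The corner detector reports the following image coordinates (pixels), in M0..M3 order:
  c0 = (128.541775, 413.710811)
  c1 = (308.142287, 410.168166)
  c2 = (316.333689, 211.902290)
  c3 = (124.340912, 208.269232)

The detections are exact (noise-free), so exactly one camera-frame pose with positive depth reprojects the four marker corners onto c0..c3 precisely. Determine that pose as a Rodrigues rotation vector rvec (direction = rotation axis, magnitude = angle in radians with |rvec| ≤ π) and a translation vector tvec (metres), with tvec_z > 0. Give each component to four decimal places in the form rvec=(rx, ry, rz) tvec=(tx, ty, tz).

rvec=(0.2636, -0.1350, 0.0272) tvec=(-0.0886, 0.0520, 0.7036)

Intrinsics K: fx=707.8, fy=819.1, cx=310.1, cy=253.9
Marker side s = 0.183 m; corners in marker frame (Z=0):
  M0 = (-0.0915, +0.0915, 0)
  M1 = (+0.0915, +0.0915, 0)
  M2 = (+0.0915, -0.0915, 0)
  M3 = (-0.0915, -0.0915, 0)
Detected image corners:
  c0 = (128.541775, 413.710811) px
  c1 = (308.142287, 410.168166) px
  c2 = (316.333689, 211.902290) px
  c3 = (124.340912, 208.269232) px
Planar DLT: solve 8×8 A·h = b for H (H[2,2]=1):
  H  [+1056.73685 +68.89542 +220.95673]
  H  [+59.98029 +1216.68079 +314.39809]
  H  [+0.19417 +0.36656 +1.00000]
B = K⁻¹H; ‖b₁‖=1.421303, ‖b₂‖=1.421303; λ = 2/(‖b₁‖+‖b₂‖) = 0.703580, sign → tz>0 ⇒ λ=+0.703580
r₁ = λ·B[:,0] = (+0.99058,+0.00917,+0.13662); r₂ = λ·B[:,1] = (-0.04451,+0.96515,+0.25790)
r₃ = r₁×r₂ = (-0.12949,-0.26155,+0.95646); SVD([r₁ r₂ r₃]) → R = UVᵀ:
  R  [+0.99058 -0.04451 -0.12949]
  R  [+0.00917 +0.96515 -0.26155]
  R  [+0.13662 +0.25790 +0.95646]
t = (-0.08861, +0.05197, +0.70358) m
tr R = 2.912191; θ = arccos((tr R − 1)/2) = 0.297421 rad = 17.041°
axis k = ((R−Rᵀ)₃₂, (R−Rᵀ)₁₃, (R−Rᵀ)₂₁) / (2 sinθ) = (+0.886271, -0.454022, +0.091586)
rvec = θ·k = (+0.263596, -0.135036, +0.027240)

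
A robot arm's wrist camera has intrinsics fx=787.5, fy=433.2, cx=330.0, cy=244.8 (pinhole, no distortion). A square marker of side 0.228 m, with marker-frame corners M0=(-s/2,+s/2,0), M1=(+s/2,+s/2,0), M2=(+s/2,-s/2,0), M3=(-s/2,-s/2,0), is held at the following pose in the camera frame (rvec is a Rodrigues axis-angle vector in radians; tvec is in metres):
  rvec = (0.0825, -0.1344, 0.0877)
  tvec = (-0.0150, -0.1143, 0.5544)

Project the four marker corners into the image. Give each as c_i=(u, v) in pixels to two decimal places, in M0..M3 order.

Intrinsics K: fx=787.5, fy=433.2, cx=330.0, cy=244.8
Marker side s = 0.228 m; corners in marker frame (Z=0):
  M0 = (-0.1140, +0.1140, 0)
  M1 = (+0.1140, +0.1140, 0)
  M2 = (+0.1140, -0.1140, 0)
  M3 = (-0.1140, -0.1140, 0)
rvec = (0.0825, -0.1344, 0.0877), |rvec| = θ = 0.18045 rad = 10.339°
Rodrigues: sinθ=0.17947, 1−cosθ=0.01624; R = I + sinθ·[k]× + (1−cosθ)·[k]×²:
    [+0.98716 -0.09275 -0.13006]
    [+0.08170 +0.99277 -0.08793]
    [+0.13728 +0.07618 +0.98760]
t = (-0.0150, -0.1143, 0.5544) m
M0: Pc = R·M0+t = (-0.13811, -0.01044, +0.54743); u = 787.5·(-0.13811)/0.54743 + 330.0 = 131.3249, v = 433.2·(-0.01044)/0.54743 + 244.8 = 236.5406
M1: Pc = R·M1+t = (+0.08696, +0.00819, +0.57873); u = 787.5·(+0.08696)/0.57873 + 330.0 = 448.3318, v = 433.2·(+0.00819)/0.57873 + 244.8 = 250.9299
M2: Pc = R·M2+t = (+0.10811, -0.21816, +0.56137); u = 787.5·(+0.10811)/0.56137 + 330.0 = 481.6596, v = 433.2·(-0.21816)/0.56137 + 244.8 = 76.4463
M3: Pc = R·M3+t = (-0.11696, -0.23679, +0.53007); u = 787.5·(-0.11696)/0.53007 + 330.0 = 156.2338, v = 433.2·(-0.23679)/0.53007 + 244.8 = 51.2825

c0=(131.32, 236.54) c1=(448.33, 250.93) c2=(481.66, 76.45) c3=(156.23, 51.28)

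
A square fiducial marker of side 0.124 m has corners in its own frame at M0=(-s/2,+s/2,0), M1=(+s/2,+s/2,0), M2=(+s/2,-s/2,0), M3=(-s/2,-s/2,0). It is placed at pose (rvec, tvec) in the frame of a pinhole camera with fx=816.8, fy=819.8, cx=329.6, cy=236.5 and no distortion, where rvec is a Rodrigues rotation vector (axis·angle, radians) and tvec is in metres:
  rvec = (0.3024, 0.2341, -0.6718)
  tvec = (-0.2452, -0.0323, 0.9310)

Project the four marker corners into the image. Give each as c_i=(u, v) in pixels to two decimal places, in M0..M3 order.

c0=(115.25, 278.44) c1=(189.60, 217.12) c2=(113.65, 132.76) c3=(40.45, 199.12)

Intrinsics K: fx=816.8, fy=819.8, cx=329.6, cy=236.5
Marker side s = 0.124 m; corners in marker frame (Z=0):
  M0 = (-0.0620, +0.0620, 0)
  M1 = (+0.0620, +0.0620, 0)
  M2 = (+0.0620, -0.0620, 0)
  M3 = (-0.0620, -0.0620, 0)
rvec = (0.3024, 0.2341, -0.6718), |rvec| = θ = 0.77302 rad = 44.291°
Rodrigues: sinθ=0.69830, 1−cosθ=0.28420; R = I + sinθ·[k]× + (1−cosθ)·[k]×²:
    [+0.75929 +0.64053 +0.11485]
    [-0.57320 +0.74187 -0.34797]
    [-0.30809 +0.19837 +0.93045]
t = (-0.2452, -0.0323, 0.9310) m
M0: Pc = R·M0+t = (-0.25256, +0.04923, +0.96240); u = 816.8·(-0.25256)/0.96240 + 329.6 = 115.2468, v = 819.8·(+0.04923)/0.96240 + 236.5 = 278.4388
M1: Pc = R·M1+t = (-0.15841, -0.02184, +0.92420); u = 816.8·(-0.15841)/0.92420 + 329.6 = 189.5975, v = 819.8·(-0.02184)/0.92420 + 236.5 = 217.1250
M2: Pc = R·M2+t = (-0.23784, -0.11383, +0.89960); u = 816.8·(-0.23784)/0.89960 + 329.6 = 113.6538, v = 819.8·(-0.11383)/0.89960 + 236.5 = 132.7638
M3: Pc = R·M3+t = (-0.33199, -0.04276, +0.93780); u = 816.8·(-0.33199)/0.93780 + 329.6 = 40.4465, v = 819.8·(-0.04276)/0.93780 + 236.5 = 199.1225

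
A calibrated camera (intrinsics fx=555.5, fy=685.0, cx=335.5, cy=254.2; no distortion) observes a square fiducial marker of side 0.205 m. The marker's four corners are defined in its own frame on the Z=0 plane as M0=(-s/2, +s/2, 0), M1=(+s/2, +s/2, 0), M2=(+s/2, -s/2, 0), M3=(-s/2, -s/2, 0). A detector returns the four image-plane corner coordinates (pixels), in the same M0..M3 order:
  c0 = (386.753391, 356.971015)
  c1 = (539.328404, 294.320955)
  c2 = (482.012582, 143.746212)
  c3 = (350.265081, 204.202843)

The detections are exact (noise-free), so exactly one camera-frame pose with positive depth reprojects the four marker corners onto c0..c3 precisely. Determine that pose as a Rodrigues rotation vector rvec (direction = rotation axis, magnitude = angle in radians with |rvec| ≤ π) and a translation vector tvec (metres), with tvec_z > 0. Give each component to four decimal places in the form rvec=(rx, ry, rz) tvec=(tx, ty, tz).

rvec=(-0.4998, 0.2367, -0.2986) tvec=(0.1403, -0.0099, 0.7709)

Intrinsics K: fx=555.5, fy=685.0, cx=335.5, cy=254.2
Marker side s = 0.205 m; corners in marker frame (Z=0):
  M0 = (-0.1025, +0.1025, 0)
  M1 = (+0.1025, +0.1025, 0)
  M2 = (+0.1025, -0.1025, 0)
  M3 = (-0.1025, -0.1025, 0)
Detected image corners:
  c0 = (386.753391, 356.971015) px
  c1 = (539.328404, 294.320955) px
  c2 = (482.012582, 143.746212) px
  c3 = (350.265081, 204.202843) px
Planar DLT: solve 8×8 A·h = b for H (H[2,2]=1):
  H  [+604.98867 -58.30289 +436.61519]
  H  [-348.25959 +577.39013 +245.36212]
  H  [-0.19357 -0.65080 +1.00000]
B = K⁻¹H; ‖b₁‖=1.297112, ‖b₂‖=1.297112; λ = 2/(‖b₁‖+‖b₂‖) = 0.770944, sign → tz>0 ⇒ λ=+0.770944
r₁ = λ·B[:,0] = (+0.92976,-0.33657,-0.14923); r₂ = λ·B[:,1] = (+0.22211,+0.83602,-0.50173)
r₃ = r₁×r₂ = (+0.29363,+0.43334,+0.85205); SVD([r₁ r₂ r₃]) → R = UVᵀ:
  R  [+0.92976 +0.22211 +0.29363]
  R  [-0.33657 +0.83602 +0.43334]
  R  [-0.14923 -0.50173 +0.85205]
t = (+0.14033, -0.00995, +0.77094) m
tr R = 2.617832; θ = arccos((tr R − 1)/2) = 0.628490 rad = 36.010°
axis k = ((R−Rᵀ)₃₂, (R−Rᵀ)₁₃, (R−Rᵀ)₂₁) / (2 sinθ) = (-0.795232, +0.376634, -0.475134)
rvec = θ·k = (-0.499795, +0.236711, -0.298617)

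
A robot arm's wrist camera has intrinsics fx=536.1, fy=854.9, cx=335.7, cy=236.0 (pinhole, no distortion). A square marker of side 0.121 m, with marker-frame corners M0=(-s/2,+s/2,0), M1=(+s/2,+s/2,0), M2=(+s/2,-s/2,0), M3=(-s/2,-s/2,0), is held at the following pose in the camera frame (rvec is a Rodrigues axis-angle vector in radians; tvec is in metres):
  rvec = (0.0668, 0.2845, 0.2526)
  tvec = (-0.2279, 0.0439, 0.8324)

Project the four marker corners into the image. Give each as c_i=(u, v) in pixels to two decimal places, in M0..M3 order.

Intrinsics K: fx=536.1, fy=854.9, cx=335.7, cy=236.0
Marker side s = 0.121 m; corners in marker frame (Z=0):
  M0 = (-0.0605, +0.0605, 0)
  M1 = (+0.0605, +0.0605, 0)
  M2 = (+0.0605, -0.0605, 0)
  M3 = (-0.0605, -0.0605, 0)
rvec = (0.0668, 0.2845, 0.2526), |rvec| = θ = 0.38628 rad = 22.132°
Rodrigues: sinθ=0.37674, 1−cosθ=0.07368; R = I + sinθ·[k]× + (1−cosθ)·[k]×²:
    [+0.92852 -0.23698 +0.28581]
    [+0.25575 +0.96629 -0.02966]
    [-0.26915 +0.10064 +0.95783]
t = (-0.2279, 0.0439, 0.8324) m
M0: Pc = R·M0+t = (-0.29841, +0.08689, +0.85477); u = 536.1·(-0.29841)/0.85477 + 335.7 = 148.5400, v = 854.9·(+0.08689)/0.85477 + 236.0 = 322.9006
M1: Pc = R·M1+t = (-0.18606, +0.11783, +0.82221); u = 536.1·(-0.18606)/0.82221 + 335.7 = 214.3828, v = 854.9·(+0.11783)/0.82221 + 236.0 = 358.5189
M2: Pc = R·M2+t = (-0.15739, +0.00091, +0.81003); u = 536.1·(-0.15739)/0.81003 + 335.7 = 231.5367, v = 854.9·(+0.00091)/0.81003 + 236.0 = 236.9630
M3: Pc = R·M3+t = (-0.26974, -0.03003, +0.84259); u = 536.1·(-0.26974)/0.84259 + 335.7 = 164.0793, v = 854.9·(-0.03003)/0.84259 + 236.0 = 205.5281

c0=(148.54, 322.90) c1=(214.38, 358.52) c2=(231.54, 236.96) c3=(164.08, 205.53)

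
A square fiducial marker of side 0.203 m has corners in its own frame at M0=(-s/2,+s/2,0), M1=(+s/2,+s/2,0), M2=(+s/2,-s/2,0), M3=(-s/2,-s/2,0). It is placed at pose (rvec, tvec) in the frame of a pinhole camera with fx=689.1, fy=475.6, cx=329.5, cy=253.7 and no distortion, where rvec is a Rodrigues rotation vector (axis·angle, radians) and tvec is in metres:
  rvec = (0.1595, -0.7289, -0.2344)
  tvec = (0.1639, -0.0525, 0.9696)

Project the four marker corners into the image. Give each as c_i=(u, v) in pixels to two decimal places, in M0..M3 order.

Intrinsics K: fx=689.1, fy=475.6, cx=329.5, cy=253.7
Marker side s = 0.203 m; corners in marker frame (Z=0):
  M0 = (-0.1015, +0.1015, 0)
  M1 = (+0.1015, +0.1015, 0)
  M2 = (+0.1015, -0.1015, 0)
  M3 = (-0.1015, -0.1015, 0)
rvec = (0.1595, -0.7289, -0.2344), |rvec| = θ = 0.78210 rad = 44.811°
Rodrigues: sinθ=0.70477, 1−cosθ=0.29056; R = I + sinθ·[k]× + (1−cosθ)·[k]×²:
    [+0.72152 +0.15600 -0.67459]
    [-0.26645 +0.96182 -0.06257]
    [+0.63907 +0.22489 +0.73554]
t = (0.1639, -0.0525, 0.9696) m
M0: Pc = R·M0+t = (+0.10650, +0.07217, +0.92756); u = 689.1·(+0.10650)/0.92756 + 329.5 = 408.6202, v = 475.6·(+0.07217)/0.92756 + 253.7 = 290.7041
M1: Pc = R·M1+t = (+0.25297, +0.01808, +1.05729); u = 689.1·(+0.25297)/1.05729 + 329.5 = 494.3743, v = 475.6·(+0.01808)/1.05729 + 253.7 = 261.8327
M2: Pc = R·M2+t = (+0.22130, -0.17717, +1.01164); u = 689.1·(+0.22130)/1.01164 + 329.5 = 480.2437, v = 475.6·(-0.17717)/1.01164 + 253.7 = 170.4079
M3: Pc = R·M3+t = (+0.07483, -0.12308, +0.88191); u = 689.1·(+0.07483)/0.88191 + 329.5 = 387.9717, v = 475.6·(-0.12308)/0.88191 + 253.7 = 187.3250

c0=(408.62, 290.70) c1=(494.37, 261.83) c2=(480.24, 170.41) c3=(387.97, 187.33)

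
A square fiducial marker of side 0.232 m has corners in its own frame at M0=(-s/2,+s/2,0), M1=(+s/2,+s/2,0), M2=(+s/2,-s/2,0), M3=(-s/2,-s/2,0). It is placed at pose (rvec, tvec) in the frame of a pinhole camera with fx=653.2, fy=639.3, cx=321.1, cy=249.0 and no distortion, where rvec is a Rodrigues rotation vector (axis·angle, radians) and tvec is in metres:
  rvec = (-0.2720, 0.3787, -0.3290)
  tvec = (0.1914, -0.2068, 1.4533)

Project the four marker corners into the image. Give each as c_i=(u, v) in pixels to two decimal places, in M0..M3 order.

Intrinsics K: fx=653.2, fy=639.3, cx=321.1, cy=249.0
Marker side s = 0.232 m; corners in marker frame (Z=0):
  M0 = (-0.1160, +0.1160, 0)
  M1 = (+0.1160, +0.1160, 0)
  M2 = (+0.1160, -0.1160, 0)
  M3 = (-0.1160, -0.1160, 0)
rvec = (-0.2720, 0.3787, -0.3290), |rvec| = θ = 0.57065 rad = 32.696°
Rodrigues: sinθ=0.54018, 1−cosθ=0.15845; R = I + sinθ·[k]× + (1−cosθ)·[k]×²:
    [+0.87755 +0.26131 +0.40202]
    [-0.36155 +0.91133 +0.19685]
    [-0.31494 -0.31810 +0.89422]
t = (0.1914, -0.2068, 1.4533) m
M0: Pc = R·M0+t = (+0.11992, -0.05915, +1.45293); u = 653.2·(+0.11992)/1.45293 + 321.1 = 375.0112, v = 639.3·(-0.05915)/1.45293 + 249.0 = 222.9757
M1: Pc = R·M1+t = (+0.32351, -0.14303, +1.37987); u = 653.2·(+0.32351)/1.37987 + 321.1 = 474.2418, v = 639.3·(-0.14303)/1.37987 + 249.0 = 182.7355
M2: Pc = R·M2+t = (+0.26288, -0.35445, +1.45367); u = 653.2·(+0.26288)/1.45367 + 321.1 = 439.2258, v = 639.3·(-0.35445)/1.45367 + 249.0 = 93.1163
M3: Pc = R·M3+t = (+0.05929, -0.27057, +1.52673); u = 653.2·(+0.05929)/1.52673 + 321.1 = 346.4676, v = 639.3·(-0.27057)/1.52673 + 249.0 = 135.7003

c0=(375.01, 222.98) c1=(474.24, 182.74) c2=(439.23, 93.12) c3=(346.47, 135.70)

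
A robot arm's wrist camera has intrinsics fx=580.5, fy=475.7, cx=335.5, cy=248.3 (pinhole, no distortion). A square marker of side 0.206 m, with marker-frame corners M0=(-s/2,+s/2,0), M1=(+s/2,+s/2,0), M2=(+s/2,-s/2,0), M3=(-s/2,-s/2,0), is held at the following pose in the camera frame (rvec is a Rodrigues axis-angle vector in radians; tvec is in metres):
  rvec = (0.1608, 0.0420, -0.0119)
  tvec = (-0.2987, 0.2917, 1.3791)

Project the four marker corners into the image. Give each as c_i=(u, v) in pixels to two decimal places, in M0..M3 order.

Intrinsics K: fx=580.5, fy=475.7, cx=335.5, cy=248.3
Marker side s = 0.206 m; corners in marker frame (Z=0):
  M0 = (-0.1030, +0.1030, 0)
  M1 = (+0.1030, +0.1030, 0)
  M2 = (+0.1030, -0.1030, 0)
  M3 = (-0.1030, -0.1030, 0)
rvec = (0.1608, 0.0420, -0.0119), |rvec| = θ = 0.16662 rad = 9.547°
Rodrigues: sinθ=0.16585, 1−cosθ=0.01385; R = I + sinθ·[k]× + (1−cosθ)·[k]×²:
    [+0.99905 +0.01521 +0.04085]
    [-0.00848 +0.98703 -0.16031]
    [-0.04276 +0.15981 +0.98622]
t = (-0.2987, 0.2917, 1.3791) m
M0: Pc = R·M0+t = (-0.40004, +0.39424, +1.39996); u = 580.5·(-0.40004)/1.39996 + 335.5 = 169.6241, v = 475.7·(+0.39424)/1.39996 + 248.3 = 382.2596
M1: Pc = R·M1+t = (-0.19423, +0.39249, +1.39116); u = 580.5·(-0.19423)/1.39116 + 335.5 = 254.4516, v = 475.7·(+0.39249)/1.39116 + 248.3 = 382.5107
M2: Pc = R·M2+t = (-0.19736, +0.18916, +1.35824); u = 580.5·(-0.19736)/1.35824 + 335.5 = 251.1476, v = 475.7·(+0.18916)/1.35824 + 248.3 = 314.5512
M3: Pc = R·M3+t = (-0.40317, +0.19091, +1.36704); u = 580.5·(-0.40317)/1.36704 + 335.5 = 164.2987, v = 475.7·(+0.19091)/1.36704 + 248.3 = 314.7319

c0=(169.62, 382.26) c1=(254.45, 382.51) c2=(251.15, 314.55) c3=(164.30, 314.73)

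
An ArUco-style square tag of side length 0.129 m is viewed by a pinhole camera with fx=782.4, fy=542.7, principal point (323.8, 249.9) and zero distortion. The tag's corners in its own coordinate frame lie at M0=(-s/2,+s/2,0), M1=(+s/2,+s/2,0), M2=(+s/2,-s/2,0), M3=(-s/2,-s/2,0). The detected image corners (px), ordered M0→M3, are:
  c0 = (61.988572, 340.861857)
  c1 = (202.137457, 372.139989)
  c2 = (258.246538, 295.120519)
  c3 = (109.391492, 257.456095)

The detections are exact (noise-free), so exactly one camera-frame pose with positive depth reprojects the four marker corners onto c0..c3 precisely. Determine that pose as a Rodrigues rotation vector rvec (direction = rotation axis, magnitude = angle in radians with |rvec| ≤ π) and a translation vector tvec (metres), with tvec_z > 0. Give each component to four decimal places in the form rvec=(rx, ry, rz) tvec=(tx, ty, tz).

Intrinsics K: fx=782.4, fy=542.7, cx=323.8, cy=249.9
Marker side s = 0.129 m; corners in marker frame (Z=0):
  M0 = (-0.0645, +0.0645, 0)
  M1 = (+0.0645, +0.0645, 0)
  M2 = (+0.0645, -0.0645, 0)
  M3 = (-0.0645, -0.0645, 0)
Detected image corners:
  c0 = (61.988572, 340.861857) px
  c1 = (202.137457, 372.139989) px
  c2 = (258.246538, 295.120519) px
  c3 = (109.391492, 257.456095) px
Planar DLT: solve 8×8 A·h = b for H (H[2,2]=1):
  H  [+1175.87625 -307.81156 +158.62763]
  H  [+380.45992 +809.89926 +318.33844]
  H  [+0.36092 +0.59632 +1.00000]
B = K⁻¹H; ‖b₁‖=1.499469, ‖b₂‖=1.499469; λ = 2/(‖b₁‖+‖b₂‖) = 0.666903, sign → tz>0 ⇒ λ=+0.666903
r₁ = λ·B[:,0] = (+0.90268,+0.35670,+0.24070); r₂ = λ·B[:,1] = (-0.42696,+0.81213,+0.39769)
r₃ = r₁×r₂ = (-0.05362,-0.46175,+0.88539); SVD([r₁ r₂ r₃]) → R = UVᵀ:
  R  [+0.90268 -0.42696 -0.05362]
  R  [+0.35670 +0.81213 -0.46175]
  R  [+0.24070 +0.39769 +0.88539]
t = (-0.14079, +0.08410, +0.66690) m
tr R = 2.600195; θ = arccos((tr R − 1)/2) = 0.643338 rad = 36.861°
axis k = ((R−Rᵀ)₃₂, (R−Rᵀ)₁₃, (R−Rᵀ)₂₁) / (2 sinθ) = (+0.716355, -0.245321, +0.653187)
rvec = θ·k = (+0.460858, -0.157825, +0.420220)

rvec=(0.4609, -0.1578, 0.4202) tvec=(-0.1408, 0.0841, 0.6669)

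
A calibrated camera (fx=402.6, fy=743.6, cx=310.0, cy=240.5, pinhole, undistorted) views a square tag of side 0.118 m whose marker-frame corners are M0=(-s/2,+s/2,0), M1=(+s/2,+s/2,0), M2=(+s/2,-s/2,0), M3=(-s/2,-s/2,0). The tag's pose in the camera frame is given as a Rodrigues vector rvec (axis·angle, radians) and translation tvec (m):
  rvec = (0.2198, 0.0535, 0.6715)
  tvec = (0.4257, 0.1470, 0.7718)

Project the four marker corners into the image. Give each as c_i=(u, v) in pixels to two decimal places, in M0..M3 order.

Intrinsics K: fx=402.6, fy=743.6, cx=310.0, cy=240.5
Marker side s = 0.118 m; corners in marker frame (Z=0):
  M0 = (-0.0590, +0.0590, 0)
  M1 = (+0.0590, +0.0590, 0)
  M2 = (+0.0590, -0.0590, 0)
  M3 = (-0.0590, -0.0590, 0)
rvec = (0.2198, 0.0535, 0.6715), |rvec| = θ = 0.70858 rad = 40.599°
Rodrigues: sinθ=0.65076, 1−cosθ=0.24071; R = I + sinθ·[k]× + (1−cosθ)·[k]×²:
    [+0.78245 -0.61106 +0.11990]
    [+0.62234 +0.76066 -0.18464]
    [+0.02163 +0.21909 +0.97547]
t = (0.4257, 0.1470, 0.7718) m
M0: Pc = R·M0+t = (+0.34348, +0.15516, +0.78345); u = 402.6·(+0.34348)/0.78345 + 310.0 = 486.5092, v = 743.6·(+0.15516)/0.78345 + 240.5 = 387.7686
M1: Pc = R·M1+t = (+0.43581, +0.22860, +0.78600); u = 402.6·(+0.43581)/0.78600 + 310.0 = 533.2281, v = 743.6·(+0.22860)/0.78600 + 240.5 = 456.7649
M2: Pc = R·M2+t = (+0.50792, +0.13884, +0.76015); u = 402.6·(+0.50792)/0.76015 + 310.0 = 579.0094, v = 743.6·(+0.13884)/0.76015 + 240.5 = 376.3164
M3: Pc = R·M3+t = (+0.41559, +0.06540, +0.75760); u = 402.6·(+0.41559)/0.75760 + 310.0 = 530.8505, v = 743.6·(+0.06540)/0.75760 + 240.5 = 304.6947

c0=(486.51, 387.77) c1=(533.23, 456.76) c2=(579.01, 376.32) c3=(530.85, 304.69)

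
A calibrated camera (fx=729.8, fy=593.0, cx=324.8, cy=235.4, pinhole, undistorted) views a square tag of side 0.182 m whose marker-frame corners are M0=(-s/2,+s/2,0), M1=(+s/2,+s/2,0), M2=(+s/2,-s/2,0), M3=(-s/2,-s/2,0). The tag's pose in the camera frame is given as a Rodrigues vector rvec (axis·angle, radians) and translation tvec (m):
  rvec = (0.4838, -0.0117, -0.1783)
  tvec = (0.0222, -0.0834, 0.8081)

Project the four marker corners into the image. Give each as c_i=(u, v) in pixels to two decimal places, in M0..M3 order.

c0=(280.22, 243.42) c1=(434.20, 221.41) c2=(417.11, 96.81) c3=(246.34, 122.16)

Intrinsics K: fx=729.8, fy=593.0, cx=324.8, cy=235.4
Marker side s = 0.182 m; corners in marker frame (Z=0):
  M0 = (-0.0910, +0.0910, 0)
  M1 = (+0.0910, +0.0910, 0)
  M2 = (+0.0910, -0.0910, 0)
  M3 = (-0.0910, -0.0910, 0)
rvec = (0.4838, -0.0117, -0.1783), |rvec| = θ = 0.51574 rad = 29.550°
Rodrigues: sinθ=0.49318, 1−cosθ=0.13007; R = I + sinθ·[k]× + (1−cosθ)·[k]×²:
    [+0.98439 +0.16773 -0.05337]
    [-0.17327 +0.86999 -0.46162]
    [-0.03100 +0.46366 +0.88547]
t = (0.0222, -0.0834, 0.8081) m
M0: Pc = R·M0+t = (-0.05212, +0.01154, +0.85311); u = 729.8·(-0.05212)/0.85311 + 324.8 = 280.2175, v = 593.0·(+0.01154)/0.85311 + 235.4 = 243.4193
M1: Pc = R·M1+t = (+0.12704, -0.02000, +0.84747); u = 729.8·(+0.12704)/0.84747 + 324.8 = 434.2028, v = 593.0·(-0.02000)/0.84747 + 235.4 = 221.4069
M2: Pc = R·M2+t = (+0.09652, -0.17834, +0.76309); u = 729.8·(+0.09652)/0.76309 + 324.8 = 417.1055, v = 593.0·(-0.17834)/0.76309 + 235.4 = 96.8132
M3: Pc = R·M3+t = (-0.08264, -0.14680, +0.76873); u = 729.8·(-0.08264)/0.76873 + 324.8 = 246.3422, v = 593.0·(-0.14680)/0.76873 + 235.4 = 122.1563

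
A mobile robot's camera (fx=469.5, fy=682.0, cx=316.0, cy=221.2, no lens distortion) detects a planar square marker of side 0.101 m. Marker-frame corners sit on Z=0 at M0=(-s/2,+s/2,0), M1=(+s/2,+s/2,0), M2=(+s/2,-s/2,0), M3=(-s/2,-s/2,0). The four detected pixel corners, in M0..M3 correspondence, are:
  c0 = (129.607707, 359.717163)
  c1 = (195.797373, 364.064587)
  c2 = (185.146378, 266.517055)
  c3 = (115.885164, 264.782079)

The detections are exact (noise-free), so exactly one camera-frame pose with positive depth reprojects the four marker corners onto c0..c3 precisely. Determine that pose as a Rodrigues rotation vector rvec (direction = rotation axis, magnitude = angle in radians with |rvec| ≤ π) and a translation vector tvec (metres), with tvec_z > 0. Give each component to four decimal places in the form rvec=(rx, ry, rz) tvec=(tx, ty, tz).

Intrinsics K: fx=469.5, fy=682.0, cx=316.0, cy=221.2
Marker side s = 0.101 m; corners in marker frame (Z=0):
  M0 = (-0.0505, +0.0505, 0)
  M1 = (+0.0505, +0.0505, 0)
  M2 = (+0.0505, -0.0505, 0)
  M3 = (-0.0505, -0.0505, 0)
Detected image corners:
  c0 = (129.607707, 359.717163) px
  c1 = (195.797373, 364.064587) px
  c2 = (185.146378, 266.517055) px
  c3 = (115.885164, 264.782079) px
Planar DLT: solve 8×8 A·h = b for H (H[2,2]=1):
  H  [+625.59887 +199.22258 +156.27646]
  H  [-58.85126 +1109.66043 +314.96401]
  H  [-0.28457 +0.50025 +1.00000]
B = K⁻¹H; ‖b₁‖=1.550361, ‖b₂‖=1.550361; λ = 2/(‖b₁‖+‖b₂‖) = 0.645011, sign → tz>0 ⇒ λ=+0.645011
r₁ = λ·B[:,0] = (+0.98300,+0.00387,-0.18355); r₂ = λ·B[:,1] = (+0.05653,+0.94482,+0.32266)
r₃ = r₁×r₂ = (+0.17467,-0.32755,+0.92855); SVD([r₁ r₂ r₃]) → R = UVᵀ:
  R  [+0.98300 +0.05653 +0.17467]
  R  [+0.00387 +0.94482 -0.32755]
  R  [-0.18355 +0.32266 +0.92855]
t = (-0.21943, +0.08868, +0.64501) m
tr R = 2.856373; θ = arccos((tr R − 1)/2) = 0.381287 rad = 21.846°
axis k = ((R−Rᵀ)₃₂, (R−Rᵀ)₁₃, (R−Rᵀ)₂₁) / (2 sinθ) = (+0.873679, +0.481331, -0.070748)
rvec = θ·k = (+0.333122, +0.183525, -0.026975)

rvec=(0.3331, 0.1835, -0.0270) tvec=(-0.2194, 0.0887, 0.6450)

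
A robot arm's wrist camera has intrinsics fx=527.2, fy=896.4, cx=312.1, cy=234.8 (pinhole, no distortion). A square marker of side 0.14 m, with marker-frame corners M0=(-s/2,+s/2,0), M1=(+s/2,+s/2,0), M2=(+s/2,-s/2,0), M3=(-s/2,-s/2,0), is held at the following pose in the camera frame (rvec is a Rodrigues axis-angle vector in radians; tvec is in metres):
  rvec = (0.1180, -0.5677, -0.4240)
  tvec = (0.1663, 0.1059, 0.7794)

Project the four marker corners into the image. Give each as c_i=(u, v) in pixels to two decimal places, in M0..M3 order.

Intrinsics K: fx=527.2, fy=896.4, cx=312.1, cy=234.8
Marker side s = 0.14 m; corners in marker frame (Z=0):
  M0 = (-0.0700, +0.0700, 0)
  M1 = (+0.0700, +0.0700, 0)
  M2 = (+0.0700, -0.0700, 0)
  M3 = (-0.0700, -0.0700, 0)
rvec = (0.1180, -0.5677, -0.4240), |rvec| = θ = 0.71832 rad = 41.157°
Rodrigues: sinθ=0.65812, 1−cosθ=0.24709; R = I + sinθ·[k]× + (1−cosθ)·[k]×²:
    [+0.75958 +0.35639 -0.54408]
    [-0.42055 +0.90724 +0.00715]
    [+0.49616 +0.22338 +0.83900]
t = (0.1663, 0.1059, 0.7794) m
M0: Pc = R·M0+t = (+0.13808, +0.19885, +0.76030); u = 527.2·(+0.13808)/0.76030 + 312.1 = 407.8431, v = 896.4·(+0.19885)/0.76030 + 234.8 = 469.2386
M1: Pc = R·M1+t = (+0.24442, +0.13997, +0.82977); u = 527.2·(+0.24442)/0.82977 + 312.1 = 467.3929, v = 896.4·(+0.13997)/0.82977 + 234.8 = 386.0087
M2: Pc = R·M2+t = (+0.19452, +0.01295, +0.79850); u = 527.2·(+0.19452)/0.79850 + 312.1 = 440.5326, v = 896.4·(+0.01295)/0.79850 + 234.8 = 249.3432
M3: Pc = R·M3+t = (+0.08818, +0.07183, +0.72903); u = 527.2·(+0.08818)/0.72903 + 312.1 = 375.8690, v = 896.4·(+0.07183)/0.72903 + 234.8 = 323.1218

c0=(407.84, 469.24) c1=(467.39, 386.01) c2=(440.53, 249.34) c3=(375.87, 323.12)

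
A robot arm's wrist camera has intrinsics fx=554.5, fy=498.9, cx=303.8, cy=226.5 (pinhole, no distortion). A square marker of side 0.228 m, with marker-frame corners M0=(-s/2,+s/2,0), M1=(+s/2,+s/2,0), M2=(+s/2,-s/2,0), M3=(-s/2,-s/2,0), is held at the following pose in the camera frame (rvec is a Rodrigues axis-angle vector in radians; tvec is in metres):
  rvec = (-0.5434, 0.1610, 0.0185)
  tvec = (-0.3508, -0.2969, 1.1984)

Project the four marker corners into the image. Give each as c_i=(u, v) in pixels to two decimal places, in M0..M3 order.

Intrinsics K: fx=554.5, fy=498.9, cx=303.8, cy=226.5
Marker side s = 0.228 m; corners in marker frame (Z=0):
  M0 = (-0.1140, +0.1140, 0)
  M1 = (+0.1140, +0.1140, 0)
  M2 = (+0.1140, -0.1140, 0)
  M3 = (-0.1140, -0.1140, 0)
rvec = (-0.5434, 0.1610, 0.0185), |rvec| = θ = 0.56705 rad = 32.490°
Rodrigues: sinθ=0.53715, 1−cosθ=0.15651; R = I + sinθ·[k]× + (1−cosθ)·[k]×²:
    [+0.98722 -0.06011 +0.14762]
    [-0.02506 +0.85611 +0.51619]
    [-0.15740 -0.51329 +0.84366]
t = (-0.3508, -0.2969, 1.1984) m
M0: Pc = R·M0+t = (-0.47020, -0.19645, +1.15783); u = 554.5·(-0.47020)/1.15783 + 303.8 = 78.6171, v = 498.9·(-0.19645)/1.15783 + 226.5 = 141.8523
M1: Pc = R·M1+t = (-0.24511, -0.20216, +1.12194); u = 554.5·(-0.24511)/1.12194 + 303.8 = 182.6587, v = 498.9·(-0.20216)/1.12194 + 226.5 = 136.6040
M2: Pc = R·M2+t = (-0.23140, -0.39735, +1.23897); u = 554.5·(-0.23140)/1.23897 + 303.8 = 200.2350, v = 498.9·(-0.39735)/1.23897 + 226.5 = 66.4969
M3: Pc = R·M3+t = (-0.45649, -0.39164, +1.27486); u = 554.5·(-0.45649)/1.27486 + 303.8 = 105.2496, v = 498.9·(-0.39164)/1.27486 + 226.5 = 73.2370

c0=(78.62, 141.85) c1=(182.66, 136.60) c2=(200.24, 66.50) c3=(105.25, 73.24)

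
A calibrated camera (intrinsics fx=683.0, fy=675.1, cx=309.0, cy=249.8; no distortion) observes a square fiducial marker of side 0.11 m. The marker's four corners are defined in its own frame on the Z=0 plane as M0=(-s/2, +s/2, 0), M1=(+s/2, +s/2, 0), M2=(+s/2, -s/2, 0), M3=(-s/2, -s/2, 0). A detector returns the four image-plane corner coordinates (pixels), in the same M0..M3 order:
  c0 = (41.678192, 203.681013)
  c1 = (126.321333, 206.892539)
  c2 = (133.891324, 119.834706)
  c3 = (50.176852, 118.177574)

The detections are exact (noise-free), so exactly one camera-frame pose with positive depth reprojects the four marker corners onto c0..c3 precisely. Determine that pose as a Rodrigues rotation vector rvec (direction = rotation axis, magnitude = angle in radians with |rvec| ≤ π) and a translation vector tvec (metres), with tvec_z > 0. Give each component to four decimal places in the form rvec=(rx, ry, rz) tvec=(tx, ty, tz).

Intrinsics K: fx=683.0, fy=675.1, cx=309.0, cy=249.8
Marker side s = 0.11 m; corners in marker frame (Z=0):
  M0 = (-0.0550, +0.0550, 0)
  M1 = (+0.0550, +0.0550, 0)
  M2 = (+0.0550, -0.0550, 0)
  M3 = (-0.0550, -0.0550, 0)
Detected image corners:
  c0 = (41.678192, 203.681013) px
  c1 = (126.321333, 206.892539) px
  c2 = (133.891324, 119.834706) px
  c3 = (50.176852, 118.177574) px
Planar DLT: solve 8×8 A·h = b for H (H[2,2]=1):
  H  [+751.10692 -83.25240 +87.67089]
  H  [-3.94175 +765.56096 +161.86140]
  H  [-0.16052 -0.11561 +1.00000]
B = K⁻¹H; ‖b₁‖=1.184486, ‖b₂‖=1.184486; λ = 2/(‖b₁‖+‖b₂‖) = 0.844248, sign → tz>0 ⇒ λ=+0.844248
r₁ = λ·B[:,0] = (+0.98974,+0.04521,-0.13552); r₂ = λ·B[:,1] = (-0.05875,+0.99349,-0.09761)
r₃ = r₁×r₂ = (+0.13022,+0.10457,+0.98596); SVD([r₁ r₂ r₃]) → R = UVᵀ:
  R  [+0.98974 -0.05875 +0.13022]
  R  [+0.04521 +0.99349 +0.10457]
  R  [-0.13552 -0.09761 +0.98596]
t = (-0.27358, -0.10997, +0.84425) m
tr R = 2.969189; θ = arccos((tr R − 1)/2) = 0.175758 rad = 10.070°
axis k = ((R−Rᵀ)₃₂, (R−Rᵀ)₁₃, (R−Rᵀ)₂₁) / (2 sinθ) = (-0.578111, +0.759875, +0.297284)
rvec = θ·k = (-0.101608, +0.133554, +0.052250)

rvec=(-0.1016, 0.1336, 0.0523) tvec=(-0.2736, -0.1100, 0.8442)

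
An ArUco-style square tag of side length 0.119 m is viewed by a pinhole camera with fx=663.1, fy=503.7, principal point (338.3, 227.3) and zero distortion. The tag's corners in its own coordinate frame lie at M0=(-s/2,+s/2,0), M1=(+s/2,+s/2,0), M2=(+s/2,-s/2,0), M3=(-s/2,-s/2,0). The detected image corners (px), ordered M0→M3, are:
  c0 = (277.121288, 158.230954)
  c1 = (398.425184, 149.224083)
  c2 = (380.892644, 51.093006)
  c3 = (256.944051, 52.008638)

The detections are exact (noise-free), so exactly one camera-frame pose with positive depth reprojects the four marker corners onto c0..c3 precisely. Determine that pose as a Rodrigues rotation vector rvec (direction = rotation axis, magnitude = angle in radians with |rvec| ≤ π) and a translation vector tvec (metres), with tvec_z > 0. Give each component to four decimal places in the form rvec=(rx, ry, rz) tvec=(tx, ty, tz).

rvec=(0.0170, -0.4073, -0.1474) tvec=(-0.0066, -0.1453, 0.5879)

Intrinsics K: fx=663.1, fy=503.7, cx=338.3, cy=227.3
Marker side s = 0.119 m; corners in marker frame (Z=0):
  M0 = (-0.0595, +0.0595, 0)
  M1 = (+0.0595, +0.0595, 0)
  M2 = (+0.0595, -0.0595, 0)
  M3 = (-0.0595, -0.0595, 0)
Detected image corners:
  c0 = (277.121288, 158.230954) px
  c1 = (398.425184, 149.224083) px
  c2 = (380.892644, 51.093006) px
  c3 = (256.944051, 52.008638) px
Planar DLT: solve 8×8 A·h = b for H (H[2,2]=1):
  H  [+1250.16781 +183.72210 +330.83126]
  H  [+26.84210 +865.31391 +102.77850]
  H  [+0.66925 +0.07833 +1.00000]
B = K⁻¹H; ‖b₁‖=1.700995, ‖b₂‖=1.700995; λ = 2/(‖b₁‖+‖b₂‖) = 0.587891, sign → tz>0 ⇒ λ=+0.587891
r₁ = λ·B[:,0] = (+0.90764,-0.14622,+0.39345); r₂ = λ·B[:,1] = (+0.13939,+0.98917,+0.04605)
r₃ = r₁×r₂ = (-0.39592,+0.01304,+0.91819); SVD([r₁ r₂ r₃]) → R = UVᵀ:
  R  [+0.90764 +0.13939 -0.39592]
  R  [-0.14622 +0.98917 +0.01304]
  R  [+0.39345 +0.04605 +0.91819]
t = (-0.00662, -0.14533, +0.58789) m
tr R = 2.815003; θ = arccos((tr R − 1)/2) = 0.433500 rad = 24.838°
axis k = ((R−Rᵀ)₃₂, (R−Rᵀ)₁₃, (R−Rᵀ)₂₁) / (2 sinθ) = (+0.039288, -0.939615, -0.339971)
rvec = θ·k = (+0.017031, -0.407323, -0.147377)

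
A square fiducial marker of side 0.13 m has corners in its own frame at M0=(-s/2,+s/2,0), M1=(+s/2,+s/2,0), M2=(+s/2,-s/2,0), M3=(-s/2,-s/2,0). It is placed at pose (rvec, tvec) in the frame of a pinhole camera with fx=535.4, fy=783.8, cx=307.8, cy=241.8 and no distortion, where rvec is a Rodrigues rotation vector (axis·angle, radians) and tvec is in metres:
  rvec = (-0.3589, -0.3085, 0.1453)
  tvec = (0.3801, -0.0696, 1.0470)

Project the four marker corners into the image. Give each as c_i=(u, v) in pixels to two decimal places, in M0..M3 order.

Intrinsics K: fx=535.4, fy=783.8, cx=307.8, cy=241.8
Marker side s = 0.13 m; corners in marker frame (Z=0):
  M0 = (-0.0650, +0.0650, 0)
  M1 = (+0.0650, +0.0650, 0)
  M2 = (+0.0650, -0.0650, 0)
  M3 = (-0.0650, -0.0650, 0)
rvec = (-0.3589, -0.3085, 0.1453), |rvec| = θ = 0.49507 rad = 28.365°
Rodrigues: sinθ=0.47509, 1−cosθ=0.12006; R = I + sinθ·[k]× + (1−cosθ)·[k]×²:
    [+0.94304 -0.08520 -0.32160]
    [+0.19368 +0.92656 +0.32246]
    [+0.27051 -0.36638 +0.89028]
t = (0.3801, -0.0696, 1.0470) m
M0: Pc = R·M0+t = (+0.31326, -0.02196, +1.00560); u = 535.4·(+0.31326)/1.00560 + 307.8 = 474.5875, v = 783.8·(-0.02196)/1.00560 + 241.8 = 224.6816
M1: Pc = R·M1+t = (+0.43586, +0.00322, +1.04077); u = 535.4·(+0.43586)/1.04077 + 307.8 = 532.0181, v = 783.8·(+0.00322)/1.04077 + 241.8 = 244.2214
M2: Pc = R·M2+t = (+0.44694, -0.11724, +1.08840); u = 535.4·(+0.44694)/1.08840 + 307.8 = 527.6545, v = 783.8·(-0.11724)/1.08840 + 241.8 = 157.3725
M3: Pc = R·M3+t = (+0.32434, -0.14242, +1.05323); u = 535.4·(+0.32434)/1.05323 + 307.8 = 472.6754, v = 783.8·(-0.14242)/1.05323 + 241.8 = 135.8166

c0=(474.59, 224.68) c1=(532.02, 244.22) c2=(527.65, 157.37) c3=(472.68, 135.82)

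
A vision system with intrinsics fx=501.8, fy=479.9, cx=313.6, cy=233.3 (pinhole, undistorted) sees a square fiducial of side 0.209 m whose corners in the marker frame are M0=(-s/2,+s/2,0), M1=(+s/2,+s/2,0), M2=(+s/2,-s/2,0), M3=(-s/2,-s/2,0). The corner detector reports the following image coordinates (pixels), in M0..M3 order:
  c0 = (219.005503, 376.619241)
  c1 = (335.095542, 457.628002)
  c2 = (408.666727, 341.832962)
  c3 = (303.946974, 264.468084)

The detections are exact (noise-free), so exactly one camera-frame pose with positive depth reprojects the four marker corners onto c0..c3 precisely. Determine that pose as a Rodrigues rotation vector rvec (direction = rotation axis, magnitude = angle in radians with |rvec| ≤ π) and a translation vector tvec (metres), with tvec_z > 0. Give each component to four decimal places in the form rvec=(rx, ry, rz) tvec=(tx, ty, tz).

Intrinsics K: fx=501.8, fy=479.9, cx=313.6, cy=233.3
Marker side s = 0.209 m; corners in marker frame (Z=0):
  M0 = (-0.1045, +0.1045, 0)
  M1 = (+0.1045, +0.1045, 0)
  M2 = (+0.1045, -0.1045, 0)
  M3 = (-0.1045, -0.1045, 0)
Detected image corners:
  c0 = (219.005503, 376.619241) px
  c1 = (335.095542, 457.628002) px
  c2 = (408.666727, 341.832962) px
  c3 = (303.946974, 264.468084) px
Planar DLT: solve 8×8 A·h = b for H (H[2,2]=1):
  H  [+567.12704 -506.17790 +319.07258]
  H  [+424.02643 +400.64834 +358.26567]
  H  [+0.12636 -0.40205 +1.00000]
B = K⁻¹H; ‖b₁‖=1.340498, ‖b₂‖=1.340498; λ = 2/(‖b₁‖+‖b₂‖) = 0.745991, sign → tz>0 ⇒ λ=+0.745991
r₁ = λ·B[:,0] = (+0.78420,+0.61331,+0.09427); r₂ = λ·B[:,1] = (-0.56506,+0.76860,-0.29992)
r₃ = r₁×r₂ = (-0.25640,+0.18193,+0.94929); SVD([r₁ r₂ r₃]) → R = UVᵀ:
  R  [+0.78420 -0.56506 -0.25640]
  R  [+0.61331 +0.76860 +0.18193]
  R  [+0.09427 -0.29992 +0.94929]
t = (+0.00814, +0.19426, +0.74599) m
tr R = 2.502094; θ = arccos((tr R − 1)/2) = 0.721150 rad = 41.319°
axis k = ((R−Rᵀ)₃₂, (R−Rᵀ)₁₃, (R−Rᵀ)₂₁) / (2 sinθ) = (-0.364906, -0.265557, +0.892369)
rvec = θ·k = (-0.263152, -0.191506, +0.643532)

rvec=(-0.2632, -0.1915, 0.6435) tvec=(0.0081, 0.1943, 0.7460)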